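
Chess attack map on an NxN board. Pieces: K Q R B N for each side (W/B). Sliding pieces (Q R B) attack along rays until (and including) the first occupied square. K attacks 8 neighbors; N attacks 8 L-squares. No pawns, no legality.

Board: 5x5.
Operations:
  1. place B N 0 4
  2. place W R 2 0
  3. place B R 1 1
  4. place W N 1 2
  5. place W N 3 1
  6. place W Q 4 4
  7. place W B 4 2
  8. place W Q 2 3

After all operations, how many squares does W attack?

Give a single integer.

Op 1: place BN@(0,4)
Op 2: place WR@(2,0)
Op 3: place BR@(1,1)
Op 4: place WN@(1,2)
Op 5: place WN@(3,1)
Op 6: place WQ@(4,4)
Op 7: place WB@(4,2)
Op 8: place WQ@(2,3)
Per-piece attacks for W:
  WN@(1,2): attacks (2,4) (3,3) (0,4) (2,0) (3,1) (0,0)
  WR@(2,0): attacks (2,1) (2,2) (2,3) (3,0) (4,0) (1,0) (0,0) [ray(0,1) blocked at (2,3)]
  WQ@(2,3): attacks (2,4) (2,2) (2,1) (2,0) (3,3) (4,3) (1,3) (0,3) (3,4) (3,2) (4,1) (1,4) (1,2) [ray(0,-1) blocked at (2,0); ray(-1,-1) blocked at (1,2)]
  WN@(3,1): attacks (4,3) (2,3) (1,2) (1,0)
  WB@(4,2): attacks (3,3) (2,4) (3,1) [ray(-1,-1) blocked at (3,1)]
  WQ@(4,4): attacks (4,3) (4,2) (3,4) (2,4) (1,4) (0,4) (3,3) (2,2) (1,1) [ray(0,-1) blocked at (4,2); ray(-1,0) blocked at (0,4); ray(-1,-1) blocked at (1,1)]
Union (22 distinct): (0,0) (0,3) (0,4) (1,0) (1,1) (1,2) (1,3) (1,4) (2,0) (2,1) (2,2) (2,3) (2,4) (3,0) (3,1) (3,2) (3,3) (3,4) (4,0) (4,1) (4,2) (4,3)

Answer: 22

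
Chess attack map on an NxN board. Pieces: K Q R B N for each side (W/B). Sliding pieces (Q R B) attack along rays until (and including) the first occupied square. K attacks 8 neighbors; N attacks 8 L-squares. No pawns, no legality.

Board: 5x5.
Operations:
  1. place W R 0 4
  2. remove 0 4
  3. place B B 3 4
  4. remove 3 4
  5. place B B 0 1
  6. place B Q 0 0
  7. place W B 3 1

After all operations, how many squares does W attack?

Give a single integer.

Answer: 6

Derivation:
Op 1: place WR@(0,4)
Op 2: remove (0,4)
Op 3: place BB@(3,4)
Op 4: remove (3,4)
Op 5: place BB@(0,1)
Op 6: place BQ@(0,0)
Op 7: place WB@(3,1)
Per-piece attacks for W:
  WB@(3,1): attacks (4,2) (4,0) (2,2) (1,3) (0,4) (2,0)
Union (6 distinct): (0,4) (1,3) (2,0) (2,2) (4,0) (4,2)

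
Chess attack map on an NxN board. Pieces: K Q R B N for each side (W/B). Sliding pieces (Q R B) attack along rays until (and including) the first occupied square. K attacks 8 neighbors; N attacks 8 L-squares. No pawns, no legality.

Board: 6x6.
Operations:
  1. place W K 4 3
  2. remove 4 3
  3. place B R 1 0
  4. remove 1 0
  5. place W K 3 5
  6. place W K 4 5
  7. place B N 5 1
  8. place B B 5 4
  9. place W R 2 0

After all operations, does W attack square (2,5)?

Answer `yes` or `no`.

Answer: yes

Derivation:
Op 1: place WK@(4,3)
Op 2: remove (4,3)
Op 3: place BR@(1,0)
Op 4: remove (1,0)
Op 5: place WK@(3,5)
Op 6: place WK@(4,5)
Op 7: place BN@(5,1)
Op 8: place BB@(5,4)
Op 9: place WR@(2,0)
Per-piece attacks for W:
  WR@(2,0): attacks (2,1) (2,2) (2,3) (2,4) (2,5) (3,0) (4,0) (5,0) (1,0) (0,0)
  WK@(3,5): attacks (3,4) (4,5) (2,5) (4,4) (2,4)
  WK@(4,5): attacks (4,4) (5,5) (3,5) (5,4) (3,4)
W attacks (2,5): yes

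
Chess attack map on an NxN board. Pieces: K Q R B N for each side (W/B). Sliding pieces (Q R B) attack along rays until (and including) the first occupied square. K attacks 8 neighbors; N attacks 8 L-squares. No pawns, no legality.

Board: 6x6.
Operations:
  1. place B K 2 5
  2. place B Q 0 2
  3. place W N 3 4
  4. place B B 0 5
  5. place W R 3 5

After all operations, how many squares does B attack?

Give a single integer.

Op 1: place BK@(2,5)
Op 2: place BQ@(0,2)
Op 3: place WN@(3,4)
Op 4: place BB@(0,5)
Op 5: place WR@(3,5)
Per-piece attacks for B:
  BQ@(0,2): attacks (0,3) (0,4) (0,5) (0,1) (0,0) (1,2) (2,2) (3,2) (4,2) (5,2) (1,3) (2,4) (3,5) (1,1) (2,0) [ray(0,1) blocked at (0,5); ray(1,1) blocked at (3,5)]
  BB@(0,5): attacks (1,4) (2,3) (3,2) (4,1) (5,0)
  BK@(2,5): attacks (2,4) (3,5) (1,5) (3,4) (1,4)
Union (21 distinct): (0,0) (0,1) (0,3) (0,4) (0,5) (1,1) (1,2) (1,3) (1,4) (1,5) (2,0) (2,2) (2,3) (2,4) (3,2) (3,4) (3,5) (4,1) (4,2) (5,0) (5,2)

Answer: 21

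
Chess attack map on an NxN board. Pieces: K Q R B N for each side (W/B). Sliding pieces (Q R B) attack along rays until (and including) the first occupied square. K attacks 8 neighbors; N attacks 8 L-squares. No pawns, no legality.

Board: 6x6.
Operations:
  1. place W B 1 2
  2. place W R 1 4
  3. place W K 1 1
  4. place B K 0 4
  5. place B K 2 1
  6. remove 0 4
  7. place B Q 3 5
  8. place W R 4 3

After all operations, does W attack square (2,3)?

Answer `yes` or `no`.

Answer: yes

Derivation:
Op 1: place WB@(1,2)
Op 2: place WR@(1,4)
Op 3: place WK@(1,1)
Op 4: place BK@(0,4)
Op 5: place BK@(2,1)
Op 6: remove (0,4)
Op 7: place BQ@(3,5)
Op 8: place WR@(4,3)
Per-piece attacks for W:
  WK@(1,1): attacks (1,2) (1,0) (2,1) (0,1) (2,2) (2,0) (0,2) (0,0)
  WB@(1,2): attacks (2,3) (3,4) (4,5) (2,1) (0,3) (0,1) [ray(1,-1) blocked at (2,1)]
  WR@(1,4): attacks (1,5) (1,3) (1,2) (2,4) (3,4) (4,4) (5,4) (0,4) [ray(0,-1) blocked at (1,2)]
  WR@(4,3): attacks (4,4) (4,5) (4,2) (4,1) (4,0) (5,3) (3,3) (2,3) (1,3) (0,3)
W attacks (2,3): yes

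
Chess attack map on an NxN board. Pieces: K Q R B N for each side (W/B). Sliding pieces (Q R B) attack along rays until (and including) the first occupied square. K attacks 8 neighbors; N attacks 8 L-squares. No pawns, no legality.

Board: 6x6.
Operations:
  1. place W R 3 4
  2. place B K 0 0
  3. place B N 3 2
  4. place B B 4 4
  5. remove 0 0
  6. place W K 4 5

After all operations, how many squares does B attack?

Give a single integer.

Op 1: place WR@(3,4)
Op 2: place BK@(0,0)
Op 3: place BN@(3,2)
Op 4: place BB@(4,4)
Op 5: remove (0,0)
Op 6: place WK@(4,5)
Per-piece attacks for B:
  BN@(3,2): attacks (4,4) (5,3) (2,4) (1,3) (4,0) (5,1) (2,0) (1,1)
  BB@(4,4): attacks (5,5) (5,3) (3,5) (3,3) (2,2) (1,1) (0,0)
Union (13 distinct): (0,0) (1,1) (1,3) (2,0) (2,2) (2,4) (3,3) (3,5) (4,0) (4,4) (5,1) (5,3) (5,5)

Answer: 13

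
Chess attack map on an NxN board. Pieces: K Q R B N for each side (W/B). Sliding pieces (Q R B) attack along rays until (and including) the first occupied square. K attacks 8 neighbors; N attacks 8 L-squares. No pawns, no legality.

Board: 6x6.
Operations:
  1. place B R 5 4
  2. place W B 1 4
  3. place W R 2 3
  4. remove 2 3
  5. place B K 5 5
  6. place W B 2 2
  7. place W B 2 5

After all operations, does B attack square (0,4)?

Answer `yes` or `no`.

Answer: no

Derivation:
Op 1: place BR@(5,4)
Op 2: place WB@(1,4)
Op 3: place WR@(2,3)
Op 4: remove (2,3)
Op 5: place BK@(5,5)
Op 6: place WB@(2,2)
Op 7: place WB@(2,5)
Per-piece attacks for B:
  BR@(5,4): attacks (5,5) (5,3) (5,2) (5,1) (5,0) (4,4) (3,4) (2,4) (1,4) [ray(0,1) blocked at (5,5); ray(-1,0) blocked at (1,4)]
  BK@(5,5): attacks (5,4) (4,5) (4,4)
B attacks (0,4): no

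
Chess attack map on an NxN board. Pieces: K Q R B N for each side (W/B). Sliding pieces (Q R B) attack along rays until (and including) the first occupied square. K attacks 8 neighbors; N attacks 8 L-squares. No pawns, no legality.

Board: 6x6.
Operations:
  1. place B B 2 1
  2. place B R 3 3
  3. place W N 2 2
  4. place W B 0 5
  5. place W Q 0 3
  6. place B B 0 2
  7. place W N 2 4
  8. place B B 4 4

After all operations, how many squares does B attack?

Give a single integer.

Op 1: place BB@(2,1)
Op 2: place BR@(3,3)
Op 3: place WN@(2,2)
Op 4: place WB@(0,5)
Op 5: place WQ@(0,3)
Op 6: place BB@(0,2)
Op 7: place WN@(2,4)
Op 8: place BB@(4,4)
Per-piece attacks for B:
  BB@(0,2): attacks (1,3) (2,4) (1,1) (2,0) [ray(1,1) blocked at (2,4)]
  BB@(2,1): attacks (3,2) (4,3) (5,4) (3,0) (1,2) (0,3) (1,0) [ray(-1,1) blocked at (0,3)]
  BR@(3,3): attacks (3,4) (3,5) (3,2) (3,1) (3,0) (4,3) (5,3) (2,3) (1,3) (0,3) [ray(-1,0) blocked at (0,3)]
  BB@(4,4): attacks (5,5) (5,3) (3,5) (3,3) [ray(-1,-1) blocked at (3,3)]
Union (18 distinct): (0,3) (1,0) (1,1) (1,2) (1,3) (2,0) (2,3) (2,4) (3,0) (3,1) (3,2) (3,3) (3,4) (3,5) (4,3) (5,3) (5,4) (5,5)

Answer: 18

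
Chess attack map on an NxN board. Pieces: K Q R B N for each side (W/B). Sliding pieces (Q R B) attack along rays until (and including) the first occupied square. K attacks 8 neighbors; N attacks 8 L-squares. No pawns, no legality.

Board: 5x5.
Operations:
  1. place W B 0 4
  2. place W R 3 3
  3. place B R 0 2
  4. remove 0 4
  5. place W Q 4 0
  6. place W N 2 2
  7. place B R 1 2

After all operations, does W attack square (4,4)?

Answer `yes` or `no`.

Op 1: place WB@(0,4)
Op 2: place WR@(3,3)
Op 3: place BR@(0,2)
Op 4: remove (0,4)
Op 5: place WQ@(4,0)
Op 6: place WN@(2,2)
Op 7: place BR@(1,2)
Per-piece attacks for W:
  WN@(2,2): attacks (3,4) (4,3) (1,4) (0,3) (3,0) (4,1) (1,0) (0,1)
  WR@(3,3): attacks (3,4) (3,2) (3,1) (3,0) (4,3) (2,3) (1,3) (0,3)
  WQ@(4,0): attacks (4,1) (4,2) (4,3) (4,4) (3,0) (2,0) (1,0) (0,0) (3,1) (2,2) [ray(-1,1) blocked at (2,2)]
W attacks (4,4): yes

Answer: yes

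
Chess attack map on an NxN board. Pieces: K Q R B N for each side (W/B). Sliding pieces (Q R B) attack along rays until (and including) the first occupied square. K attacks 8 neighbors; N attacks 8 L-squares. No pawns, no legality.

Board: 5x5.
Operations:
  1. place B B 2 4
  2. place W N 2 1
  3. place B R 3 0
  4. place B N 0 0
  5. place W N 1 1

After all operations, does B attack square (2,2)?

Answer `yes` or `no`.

Op 1: place BB@(2,4)
Op 2: place WN@(2,1)
Op 3: place BR@(3,0)
Op 4: place BN@(0,0)
Op 5: place WN@(1,1)
Per-piece attacks for B:
  BN@(0,0): attacks (1,2) (2,1)
  BB@(2,4): attacks (3,3) (4,2) (1,3) (0,2)
  BR@(3,0): attacks (3,1) (3,2) (3,3) (3,4) (4,0) (2,0) (1,0) (0,0) [ray(-1,0) blocked at (0,0)]
B attacks (2,2): no

Answer: no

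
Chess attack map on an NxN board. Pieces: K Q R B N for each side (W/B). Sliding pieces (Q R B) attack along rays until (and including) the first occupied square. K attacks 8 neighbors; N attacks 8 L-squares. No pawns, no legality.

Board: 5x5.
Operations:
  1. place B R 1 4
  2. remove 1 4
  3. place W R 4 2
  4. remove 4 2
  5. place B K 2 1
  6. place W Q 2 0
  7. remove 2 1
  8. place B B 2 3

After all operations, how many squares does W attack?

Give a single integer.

Answer: 11

Derivation:
Op 1: place BR@(1,4)
Op 2: remove (1,4)
Op 3: place WR@(4,2)
Op 4: remove (4,2)
Op 5: place BK@(2,1)
Op 6: place WQ@(2,0)
Op 7: remove (2,1)
Op 8: place BB@(2,3)
Per-piece attacks for W:
  WQ@(2,0): attacks (2,1) (2,2) (2,3) (3,0) (4,0) (1,0) (0,0) (3,1) (4,2) (1,1) (0,2) [ray(0,1) blocked at (2,3)]
Union (11 distinct): (0,0) (0,2) (1,0) (1,1) (2,1) (2,2) (2,3) (3,0) (3,1) (4,0) (4,2)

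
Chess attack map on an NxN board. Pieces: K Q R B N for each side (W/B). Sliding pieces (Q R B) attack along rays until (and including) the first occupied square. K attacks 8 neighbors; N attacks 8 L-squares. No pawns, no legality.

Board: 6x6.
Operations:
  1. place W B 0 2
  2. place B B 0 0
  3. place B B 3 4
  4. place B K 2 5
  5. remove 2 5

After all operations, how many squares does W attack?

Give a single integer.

Op 1: place WB@(0,2)
Op 2: place BB@(0,0)
Op 3: place BB@(3,4)
Op 4: place BK@(2,5)
Op 5: remove (2,5)
Per-piece attacks for W:
  WB@(0,2): attacks (1,3) (2,4) (3,5) (1,1) (2,0)
Union (5 distinct): (1,1) (1,3) (2,0) (2,4) (3,5)

Answer: 5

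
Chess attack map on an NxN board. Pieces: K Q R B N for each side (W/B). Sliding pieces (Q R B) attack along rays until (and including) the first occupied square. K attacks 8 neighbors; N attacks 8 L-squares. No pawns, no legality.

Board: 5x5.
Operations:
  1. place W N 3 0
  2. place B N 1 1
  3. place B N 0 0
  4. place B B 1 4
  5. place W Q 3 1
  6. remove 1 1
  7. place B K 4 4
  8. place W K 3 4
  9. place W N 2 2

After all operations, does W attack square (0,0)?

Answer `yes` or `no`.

Answer: no

Derivation:
Op 1: place WN@(3,0)
Op 2: place BN@(1,1)
Op 3: place BN@(0,0)
Op 4: place BB@(1,4)
Op 5: place WQ@(3,1)
Op 6: remove (1,1)
Op 7: place BK@(4,4)
Op 8: place WK@(3,4)
Op 9: place WN@(2,2)
Per-piece attacks for W:
  WN@(2,2): attacks (3,4) (4,3) (1,4) (0,3) (3,0) (4,1) (1,0) (0,1)
  WN@(3,0): attacks (4,2) (2,2) (1,1)
  WQ@(3,1): attacks (3,2) (3,3) (3,4) (3,0) (4,1) (2,1) (1,1) (0,1) (4,2) (4,0) (2,2) (2,0) [ray(0,1) blocked at (3,4); ray(0,-1) blocked at (3,0); ray(-1,1) blocked at (2,2)]
  WK@(3,4): attacks (3,3) (4,4) (2,4) (4,3) (2,3)
W attacks (0,0): no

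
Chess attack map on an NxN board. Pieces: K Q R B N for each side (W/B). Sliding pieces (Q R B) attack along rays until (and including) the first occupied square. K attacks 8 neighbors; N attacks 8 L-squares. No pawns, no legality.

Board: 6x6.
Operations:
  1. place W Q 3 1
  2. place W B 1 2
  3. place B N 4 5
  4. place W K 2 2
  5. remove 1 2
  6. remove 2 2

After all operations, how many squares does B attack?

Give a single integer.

Answer: 3

Derivation:
Op 1: place WQ@(3,1)
Op 2: place WB@(1,2)
Op 3: place BN@(4,5)
Op 4: place WK@(2,2)
Op 5: remove (1,2)
Op 6: remove (2,2)
Per-piece attacks for B:
  BN@(4,5): attacks (5,3) (3,3) (2,4)
Union (3 distinct): (2,4) (3,3) (5,3)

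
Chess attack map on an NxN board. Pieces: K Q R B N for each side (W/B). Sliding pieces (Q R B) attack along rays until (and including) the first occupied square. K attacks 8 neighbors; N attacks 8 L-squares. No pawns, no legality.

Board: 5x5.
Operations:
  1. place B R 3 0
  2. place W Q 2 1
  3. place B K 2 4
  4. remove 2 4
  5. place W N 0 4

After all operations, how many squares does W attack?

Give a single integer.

Answer: 14

Derivation:
Op 1: place BR@(3,0)
Op 2: place WQ@(2,1)
Op 3: place BK@(2,4)
Op 4: remove (2,4)
Op 5: place WN@(0,4)
Per-piece attacks for W:
  WN@(0,4): attacks (1,2) (2,3)
  WQ@(2,1): attacks (2,2) (2,3) (2,4) (2,0) (3,1) (4,1) (1,1) (0,1) (3,2) (4,3) (3,0) (1,2) (0,3) (1,0) [ray(1,-1) blocked at (3,0)]
Union (14 distinct): (0,1) (0,3) (1,0) (1,1) (1,2) (2,0) (2,2) (2,3) (2,4) (3,0) (3,1) (3,2) (4,1) (4,3)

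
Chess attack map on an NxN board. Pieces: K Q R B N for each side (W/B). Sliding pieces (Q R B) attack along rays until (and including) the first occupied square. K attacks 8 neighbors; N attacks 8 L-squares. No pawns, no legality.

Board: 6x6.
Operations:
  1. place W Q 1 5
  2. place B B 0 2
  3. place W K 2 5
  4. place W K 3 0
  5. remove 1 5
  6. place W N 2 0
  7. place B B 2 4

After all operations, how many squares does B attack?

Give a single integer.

Answer: 10

Derivation:
Op 1: place WQ@(1,5)
Op 2: place BB@(0,2)
Op 3: place WK@(2,5)
Op 4: place WK@(3,0)
Op 5: remove (1,5)
Op 6: place WN@(2,0)
Op 7: place BB@(2,4)
Per-piece attacks for B:
  BB@(0,2): attacks (1,3) (2,4) (1,1) (2,0) [ray(1,1) blocked at (2,4); ray(1,-1) blocked at (2,0)]
  BB@(2,4): attacks (3,5) (3,3) (4,2) (5,1) (1,5) (1,3) (0,2) [ray(-1,-1) blocked at (0,2)]
Union (10 distinct): (0,2) (1,1) (1,3) (1,5) (2,0) (2,4) (3,3) (3,5) (4,2) (5,1)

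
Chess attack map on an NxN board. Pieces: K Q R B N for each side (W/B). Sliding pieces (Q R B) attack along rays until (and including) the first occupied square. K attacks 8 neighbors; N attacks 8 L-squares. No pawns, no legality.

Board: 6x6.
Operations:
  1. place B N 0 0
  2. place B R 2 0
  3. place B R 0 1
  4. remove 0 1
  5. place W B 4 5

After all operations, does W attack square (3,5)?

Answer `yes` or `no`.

Answer: no

Derivation:
Op 1: place BN@(0,0)
Op 2: place BR@(2,0)
Op 3: place BR@(0,1)
Op 4: remove (0,1)
Op 5: place WB@(4,5)
Per-piece attacks for W:
  WB@(4,5): attacks (5,4) (3,4) (2,3) (1,2) (0,1)
W attacks (3,5): no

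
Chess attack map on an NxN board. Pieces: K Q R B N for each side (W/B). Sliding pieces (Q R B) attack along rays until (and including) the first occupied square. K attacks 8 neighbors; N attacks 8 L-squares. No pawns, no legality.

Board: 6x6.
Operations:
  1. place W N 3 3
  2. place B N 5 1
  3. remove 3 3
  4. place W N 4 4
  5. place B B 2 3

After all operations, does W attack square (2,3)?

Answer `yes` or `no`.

Op 1: place WN@(3,3)
Op 2: place BN@(5,1)
Op 3: remove (3,3)
Op 4: place WN@(4,4)
Op 5: place BB@(2,3)
Per-piece attacks for W:
  WN@(4,4): attacks (2,5) (5,2) (3,2) (2,3)
W attacks (2,3): yes

Answer: yes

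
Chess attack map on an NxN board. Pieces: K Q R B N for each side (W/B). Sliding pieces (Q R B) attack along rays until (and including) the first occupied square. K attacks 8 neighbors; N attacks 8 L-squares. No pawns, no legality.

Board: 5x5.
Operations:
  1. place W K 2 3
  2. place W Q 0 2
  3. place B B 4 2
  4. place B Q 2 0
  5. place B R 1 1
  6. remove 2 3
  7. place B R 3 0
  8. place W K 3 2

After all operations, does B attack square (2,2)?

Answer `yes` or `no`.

Op 1: place WK@(2,3)
Op 2: place WQ@(0,2)
Op 3: place BB@(4,2)
Op 4: place BQ@(2,0)
Op 5: place BR@(1,1)
Op 6: remove (2,3)
Op 7: place BR@(3,0)
Op 8: place WK@(3,2)
Per-piece attacks for B:
  BR@(1,1): attacks (1,2) (1,3) (1,4) (1,0) (2,1) (3,1) (4,1) (0,1)
  BQ@(2,0): attacks (2,1) (2,2) (2,3) (2,4) (3,0) (1,0) (0,0) (3,1) (4,2) (1,1) [ray(1,0) blocked at (3,0); ray(1,1) blocked at (4,2); ray(-1,1) blocked at (1,1)]
  BR@(3,0): attacks (3,1) (3,2) (4,0) (2,0) [ray(0,1) blocked at (3,2); ray(-1,0) blocked at (2,0)]
  BB@(4,2): attacks (3,3) (2,4) (3,1) (2,0) [ray(-1,-1) blocked at (2,0)]
B attacks (2,2): yes

Answer: yes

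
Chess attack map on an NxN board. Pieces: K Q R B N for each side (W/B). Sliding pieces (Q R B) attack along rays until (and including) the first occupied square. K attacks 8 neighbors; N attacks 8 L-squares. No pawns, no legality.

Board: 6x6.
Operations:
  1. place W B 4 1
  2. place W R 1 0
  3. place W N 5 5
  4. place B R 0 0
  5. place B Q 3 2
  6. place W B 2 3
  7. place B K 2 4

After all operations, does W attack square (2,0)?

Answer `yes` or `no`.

Op 1: place WB@(4,1)
Op 2: place WR@(1,0)
Op 3: place WN@(5,5)
Op 4: place BR@(0,0)
Op 5: place BQ@(3,2)
Op 6: place WB@(2,3)
Op 7: place BK@(2,4)
Per-piece attacks for W:
  WR@(1,0): attacks (1,1) (1,2) (1,3) (1,4) (1,5) (2,0) (3,0) (4,0) (5,0) (0,0) [ray(-1,0) blocked at (0,0)]
  WB@(2,3): attacks (3,4) (4,5) (3,2) (1,4) (0,5) (1,2) (0,1) [ray(1,-1) blocked at (3,2)]
  WB@(4,1): attacks (5,2) (5,0) (3,2) (3,0) [ray(-1,1) blocked at (3,2)]
  WN@(5,5): attacks (4,3) (3,4)
W attacks (2,0): yes

Answer: yes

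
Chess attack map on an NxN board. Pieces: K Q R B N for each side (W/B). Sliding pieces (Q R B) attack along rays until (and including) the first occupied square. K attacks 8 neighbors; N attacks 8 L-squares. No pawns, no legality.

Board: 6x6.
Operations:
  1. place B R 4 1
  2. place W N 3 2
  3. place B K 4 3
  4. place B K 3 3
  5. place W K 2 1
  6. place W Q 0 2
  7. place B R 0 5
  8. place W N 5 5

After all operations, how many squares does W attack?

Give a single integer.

Answer: 22

Derivation:
Op 1: place BR@(4,1)
Op 2: place WN@(3,2)
Op 3: place BK@(4,3)
Op 4: place BK@(3,3)
Op 5: place WK@(2,1)
Op 6: place WQ@(0,2)
Op 7: place BR@(0,5)
Op 8: place WN@(5,5)
Per-piece attacks for W:
  WQ@(0,2): attacks (0,3) (0,4) (0,5) (0,1) (0,0) (1,2) (2,2) (3,2) (1,3) (2,4) (3,5) (1,1) (2,0) [ray(0,1) blocked at (0,5); ray(1,0) blocked at (3,2)]
  WK@(2,1): attacks (2,2) (2,0) (3,1) (1,1) (3,2) (3,0) (1,2) (1,0)
  WN@(3,2): attacks (4,4) (5,3) (2,4) (1,3) (4,0) (5,1) (2,0) (1,1)
  WN@(5,5): attacks (4,3) (3,4)
Union (22 distinct): (0,0) (0,1) (0,3) (0,4) (0,5) (1,0) (1,1) (1,2) (1,3) (2,0) (2,2) (2,4) (3,0) (3,1) (3,2) (3,4) (3,5) (4,0) (4,3) (4,4) (5,1) (5,3)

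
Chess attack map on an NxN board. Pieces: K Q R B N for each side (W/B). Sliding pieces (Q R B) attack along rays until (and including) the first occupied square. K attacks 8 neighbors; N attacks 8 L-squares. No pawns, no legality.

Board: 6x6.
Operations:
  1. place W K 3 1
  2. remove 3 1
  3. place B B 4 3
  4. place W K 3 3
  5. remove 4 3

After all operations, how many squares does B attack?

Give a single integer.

Op 1: place WK@(3,1)
Op 2: remove (3,1)
Op 3: place BB@(4,3)
Op 4: place WK@(3,3)
Op 5: remove (4,3)
Per-piece attacks for B:
Union (0 distinct): (none)

Answer: 0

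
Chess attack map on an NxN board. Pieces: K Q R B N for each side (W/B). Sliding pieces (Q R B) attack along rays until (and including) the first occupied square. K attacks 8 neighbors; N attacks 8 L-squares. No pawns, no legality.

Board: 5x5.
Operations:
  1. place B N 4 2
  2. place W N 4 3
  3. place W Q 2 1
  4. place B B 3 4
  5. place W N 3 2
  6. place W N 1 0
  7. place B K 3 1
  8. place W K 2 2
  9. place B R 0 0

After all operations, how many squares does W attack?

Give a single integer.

Answer: 18

Derivation:
Op 1: place BN@(4,2)
Op 2: place WN@(4,3)
Op 3: place WQ@(2,1)
Op 4: place BB@(3,4)
Op 5: place WN@(3,2)
Op 6: place WN@(1,0)
Op 7: place BK@(3,1)
Op 8: place WK@(2,2)
Op 9: place BR@(0,0)
Per-piece attacks for W:
  WN@(1,0): attacks (2,2) (3,1) (0,2)
  WQ@(2,1): attacks (2,2) (2,0) (3,1) (1,1) (0,1) (3,2) (3,0) (1,2) (0,3) (1,0) [ray(0,1) blocked at (2,2); ray(1,0) blocked at (3,1); ray(1,1) blocked at (3,2); ray(-1,-1) blocked at (1,0)]
  WK@(2,2): attacks (2,3) (2,1) (3,2) (1,2) (3,3) (3,1) (1,3) (1,1)
  WN@(3,2): attacks (4,4) (2,4) (1,3) (4,0) (2,0) (1,1)
  WN@(4,3): attacks (2,4) (3,1) (2,2)
Union (18 distinct): (0,1) (0,2) (0,3) (1,0) (1,1) (1,2) (1,3) (2,0) (2,1) (2,2) (2,3) (2,4) (3,0) (3,1) (3,2) (3,3) (4,0) (4,4)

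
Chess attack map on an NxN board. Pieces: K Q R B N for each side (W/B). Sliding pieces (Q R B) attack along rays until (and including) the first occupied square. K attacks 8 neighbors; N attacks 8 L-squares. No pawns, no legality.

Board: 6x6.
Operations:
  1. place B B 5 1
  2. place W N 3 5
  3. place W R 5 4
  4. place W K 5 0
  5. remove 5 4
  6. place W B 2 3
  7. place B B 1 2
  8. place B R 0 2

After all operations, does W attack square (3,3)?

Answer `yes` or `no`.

Op 1: place BB@(5,1)
Op 2: place WN@(3,5)
Op 3: place WR@(5,4)
Op 4: place WK@(5,0)
Op 5: remove (5,4)
Op 6: place WB@(2,3)
Op 7: place BB@(1,2)
Op 8: place BR@(0,2)
Per-piece attacks for W:
  WB@(2,3): attacks (3,4) (4,5) (3,2) (4,1) (5,0) (1,4) (0,5) (1,2) [ray(1,-1) blocked at (5,0); ray(-1,-1) blocked at (1,2)]
  WN@(3,5): attacks (4,3) (5,4) (2,3) (1,4)
  WK@(5,0): attacks (5,1) (4,0) (4,1)
W attacks (3,3): no

Answer: no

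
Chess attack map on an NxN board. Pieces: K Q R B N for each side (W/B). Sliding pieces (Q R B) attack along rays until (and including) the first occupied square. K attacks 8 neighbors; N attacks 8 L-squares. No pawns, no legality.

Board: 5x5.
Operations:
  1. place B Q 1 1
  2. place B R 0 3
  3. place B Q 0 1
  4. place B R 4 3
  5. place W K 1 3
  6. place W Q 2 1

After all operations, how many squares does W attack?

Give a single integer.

Op 1: place BQ@(1,1)
Op 2: place BR@(0,3)
Op 3: place BQ@(0,1)
Op 4: place BR@(4,3)
Op 5: place WK@(1,3)
Op 6: place WQ@(2,1)
Per-piece attacks for W:
  WK@(1,3): attacks (1,4) (1,2) (2,3) (0,3) (2,4) (2,2) (0,4) (0,2)
  WQ@(2,1): attacks (2,2) (2,3) (2,4) (2,0) (3,1) (4,1) (1,1) (3,2) (4,3) (3,0) (1,2) (0,3) (1,0) [ray(-1,0) blocked at (1,1); ray(1,1) blocked at (4,3); ray(-1,1) blocked at (0,3)]
Union (16 distinct): (0,2) (0,3) (0,4) (1,0) (1,1) (1,2) (1,4) (2,0) (2,2) (2,3) (2,4) (3,0) (3,1) (3,2) (4,1) (4,3)

Answer: 16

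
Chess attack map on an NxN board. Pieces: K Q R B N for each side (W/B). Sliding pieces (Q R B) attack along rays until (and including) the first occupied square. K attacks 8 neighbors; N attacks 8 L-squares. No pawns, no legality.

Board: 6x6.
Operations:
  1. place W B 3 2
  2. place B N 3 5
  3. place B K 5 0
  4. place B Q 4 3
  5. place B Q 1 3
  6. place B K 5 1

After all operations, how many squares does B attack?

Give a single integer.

Answer: 29

Derivation:
Op 1: place WB@(3,2)
Op 2: place BN@(3,5)
Op 3: place BK@(5,0)
Op 4: place BQ@(4,3)
Op 5: place BQ@(1,3)
Op 6: place BK@(5,1)
Per-piece attacks for B:
  BQ@(1,3): attacks (1,4) (1,5) (1,2) (1,1) (1,0) (2,3) (3,3) (4,3) (0,3) (2,4) (3,5) (2,2) (3,1) (4,0) (0,4) (0,2) [ray(1,0) blocked at (4,3); ray(1,1) blocked at (3,5)]
  BN@(3,5): attacks (4,3) (5,4) (2,3) (1,4)
  BQ@(4,3): attacks (4,4) (4,5) (4,2) (4,1) (4,0) (5,3) (3,3) (2,3) (1,3) (5,4) (5,2) (3,4) (2,5) (3,2) [ray(-1,0) blocked at (1,3); ray(-1,-1) blocked at (3,2)]
  BK@(5,0): attacks (5,1) (4,0) (4,1)
  BK@(5,1): attacks (5,2) (5,0) (4,1) (4,2) (4,0)
Union (29 distinct): (0,2) (0,3) (0,4) (1,0) (1,1) (1,2) (1,3) (1,4) (1,5) (2,2) (2,3) (2,4) (2,5) (3,1) (3,2) (3,3) (3,4) (3,5) (4,0) (4,1) (4,2) (4,3) (4,4) (4,5) (5,0) (5,1) (5,2) (5,3) (5,4)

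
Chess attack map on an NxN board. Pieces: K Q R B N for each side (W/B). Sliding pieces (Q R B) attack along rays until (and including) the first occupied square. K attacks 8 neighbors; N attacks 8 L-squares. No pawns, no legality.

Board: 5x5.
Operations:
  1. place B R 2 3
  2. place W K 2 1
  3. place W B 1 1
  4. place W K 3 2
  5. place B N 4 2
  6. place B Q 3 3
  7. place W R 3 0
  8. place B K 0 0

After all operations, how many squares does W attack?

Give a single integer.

Answer: 17

Derivation:
Op 1: place BR@(2,3)
Op 2: place WK@(2,1)
Op 3: place WB@(1,1)
Op 4: place WK@(3,2)
Op 5: place BN@(4,2)
Op 6: place BQ@(3,3)
Op 7: place WR@(3,0)
Op 8: place BK@(0,0)
Per-piece attacks for W:
  WB@(1,1): attacks (2,2) (3,3) (2,0) (0,2) (0,0) [ray(1,1) blocked at (3,3); ray(-1,-1) blocked at (0,0)]
  WK@(2,1): attacks (2,2) (2,0) (3,1) (1,1) (3,2) (3,0) (1,2) (1,0)
  WR@(3,0): attacks (3,1) (3,2) (4,0) (2,0) (1,0) (0,0) [ray(0,1) blocked at (3,2); ray(-1,0) blocked at (0,0)]
  WK@(3,2): attacks (3,3) (3,1) (4,2) (2,2) (4,3) (4,1) (2,3) (2,1)
Union (17 distinct): (0,0) (0,2) (1,0) (1,1) (1,2) (2,0) (2,1) (2,2) (2,3) (3,0) (3,1) (3,2) (3,3) (4,0) (4,1) (4,2) (4,3)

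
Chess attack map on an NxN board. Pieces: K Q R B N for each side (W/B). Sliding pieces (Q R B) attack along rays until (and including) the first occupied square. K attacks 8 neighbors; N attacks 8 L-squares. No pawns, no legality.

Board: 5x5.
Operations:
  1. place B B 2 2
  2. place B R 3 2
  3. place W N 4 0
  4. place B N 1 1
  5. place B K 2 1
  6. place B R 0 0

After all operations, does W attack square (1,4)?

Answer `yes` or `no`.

Answer: no

Derivation:
Op 1: place BB@(2,2)
Op 2: place BR@(3,2)
Op 3: place WN@(4,0)
Op 4: place BN@(1,1)
Op 5: place BK@(2,1)
Op 6: place BR@(0,0)
Per-piece attacks for W:
  WN@(4,0): attacks (3,2) (2,1)
W attacks (1,4): no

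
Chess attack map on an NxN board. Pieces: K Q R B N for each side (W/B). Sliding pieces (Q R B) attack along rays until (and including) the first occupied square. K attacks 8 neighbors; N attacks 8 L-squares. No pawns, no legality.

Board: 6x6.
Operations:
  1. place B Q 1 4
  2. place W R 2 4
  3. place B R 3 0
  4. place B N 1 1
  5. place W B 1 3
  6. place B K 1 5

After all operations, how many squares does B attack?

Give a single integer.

Op 1: place BQ@(1,4)
Op 2: place WR@(2,4)
Op 3: place BR@(3,0)
Op 4: place BN@(1,1)
Op 5: place WB@(1,3)
Op 6: place BK@(1,5)
Per-piece attacks for B:
  BN@(1,1): attacks (2,3) (3,2) (0,3) (3,0)
  BQ@(1,4): attacks (1,5) (1,3) (2,4) (0,4) (2,5) (2,3) (3,2) (4,1) (5,0) (0,5) (0,3) [ray(0,1) blocked at (1,5); ray(0,-1) blocked at (1,3); ray(1,0) blocked at (2,4)]
  BK@(1,5): attacks (1,4) (2,5) (0,5) (2,4) (0,4)
  BR@(3,0): attacks (3,1) (3,2) (3,3) (3,4) (3,5) (4,0) (5,0) (2,0) (1,0) (0,0)
Union (21 distinct): (0,0) (0,3) (0,4) (0,5) (1,0) (1,3) (1,4) (1,5) (2,0) (2,3) (2,4) (2,5) (3,0) (3,1) (3,2) (3,3) (3,4) (3,5) (4,0) (4,1) (5,0)

Answer: 21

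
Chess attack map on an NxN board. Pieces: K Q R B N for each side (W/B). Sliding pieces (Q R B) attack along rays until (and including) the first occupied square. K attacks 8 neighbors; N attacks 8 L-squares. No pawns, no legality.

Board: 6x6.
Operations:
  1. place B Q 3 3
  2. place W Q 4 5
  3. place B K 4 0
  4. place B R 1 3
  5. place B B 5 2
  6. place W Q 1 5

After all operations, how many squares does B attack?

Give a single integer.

Op 1: place BQ@(3,3)
Op 2: place WQ@(4,5)
Op 3: place BK@(4,0)
Op 4: place BR@(1,3)
Op 5: place BB@(5,2)
Op 6: place WQ@(1,5)
Per-piece attacks for B:
  BR@(1,3): attacks (1,4) (1,5) (1,2) (1,1) (1,0) (2,3) (3,3) (0,3) [ray(0,1) blocked at (1,5); ray(1,0) blocked at (3,3)]
  BQ@(3,3): attacks (3,4) (3,5) (3,2) (3,1) (3,0) (4,3) (5,3) (2,3) (1,3) (4,4) (5,5) (4,2) (5,1) (2,4) (1,5) (2,2) (1,1) (0,0) [ray(-1,0) blocked at (1,3); ray(-1,1) blocked at (1,5)]
  BK@(4,0): attacks (4,1) (5,0) (3,0) (5,1) (3,1)
  BB@(5,2): attacks (4,3) (3,4) (2,5) (4,1) (3,0)
Union (26 distinct): (0,0) (0,3) (1,0) (1,1) (1,2) (1,3) (1,4) (1,5) (2,2) (2,3) (2,4) (2,5) (3,0) (3,1) (3,2) (3,3) (3,4) (3,5) (4,1) (4,2) (4,3) (4,4) (5,0) (5,1) (5,3) (5,5)

Answer: 26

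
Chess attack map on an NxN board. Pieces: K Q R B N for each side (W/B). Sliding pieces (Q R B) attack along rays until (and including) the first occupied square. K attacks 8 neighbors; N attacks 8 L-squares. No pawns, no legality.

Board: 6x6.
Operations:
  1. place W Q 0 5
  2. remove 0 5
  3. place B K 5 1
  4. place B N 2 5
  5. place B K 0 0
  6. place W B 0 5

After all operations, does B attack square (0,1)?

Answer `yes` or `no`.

Answer: yes

Derivation:
Op 1: place WQ@(0,5)
Op 2: remove (0,5)
Op 3: place BK@(5,1)
Op 4: place BN@(2,5)
Op 5: place BK@(0,0)
Op 6: place WB@(0,5)
Per-piece attacks for B:
  BK@(0,0): attacks (0,1) (1,0) (1,1)
  BN@(2,5): attacks (3,3) (4,4) (1,3) (0,4)
  BK@(5,1): attacks (5,2) (5,0) (4,1) (4,2) (4,0)
B attacks (0,1): yes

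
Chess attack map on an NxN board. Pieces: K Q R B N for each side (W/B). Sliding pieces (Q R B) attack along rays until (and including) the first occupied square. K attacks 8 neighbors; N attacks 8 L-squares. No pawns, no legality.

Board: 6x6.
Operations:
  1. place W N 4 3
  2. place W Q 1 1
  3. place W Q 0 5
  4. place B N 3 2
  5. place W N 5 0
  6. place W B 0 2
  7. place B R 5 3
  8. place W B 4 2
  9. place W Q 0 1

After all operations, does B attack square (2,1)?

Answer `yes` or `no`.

Answer: no

Derivation:
Op 1: place WN@(4,3)
Op 2: place WQ@(1,1)
Op 3: place WQ@(0,5)
Op 4: place BN@(3,2)
Op 5: place WN@(5,0)
Op 6: place WB@(0,2)
Op 7: place BR@(5,3)
Op 8: place WB@(4,2)
Op 9: place WQ@(0,1)
Per-piece attacks for B:
  BN@(3,2): attacks (4,4) (5,3) (2,4) (1,3) (4,0) (5,1) (2,0) (1,1)
  BR@(5,3): attacks (5,4) (5,5) (5,2) (5,1) (5,0) (4,3) [ray(0,-1) blocked at (5,0); ray(-1,0) blocked at (4,3)]
B attacks (2,1): no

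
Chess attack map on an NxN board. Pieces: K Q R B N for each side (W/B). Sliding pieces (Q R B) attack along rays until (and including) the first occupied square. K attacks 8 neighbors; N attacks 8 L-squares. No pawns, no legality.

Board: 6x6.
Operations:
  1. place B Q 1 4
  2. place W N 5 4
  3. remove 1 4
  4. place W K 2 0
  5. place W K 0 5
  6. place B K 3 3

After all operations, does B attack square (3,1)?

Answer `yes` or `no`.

Op 1: place BQ@(1,4)
Op 2: place WN@(5,4)
Op 3: remove (1,4)
Op 4: place WK@(2,0)
Op 5: place WK@(0,5)
Op 6: place BK@(3,3)
Per-piece attacks for B:
  BK@(3,3): attacks (3,4) (3,2) (4,3) (2,3) (4,4) (4,2) (2,4) (2,2)
B attacks (3,1): no

Answer: no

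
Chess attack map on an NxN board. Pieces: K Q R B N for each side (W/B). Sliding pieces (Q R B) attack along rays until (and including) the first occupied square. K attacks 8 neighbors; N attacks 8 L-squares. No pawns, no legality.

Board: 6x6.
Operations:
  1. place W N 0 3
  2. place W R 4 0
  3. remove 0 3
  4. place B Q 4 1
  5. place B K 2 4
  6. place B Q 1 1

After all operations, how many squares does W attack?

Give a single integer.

Op 1: place WN@(0,3)
Op 2: place WR@(4,0)
Op 3: remove (0,3)
Op 4: place BQ@(4,1)
Op 5: place BK@(2,4)
Op 6: place BQ@(1,1)
Per-piece attacks for W:
  WR@(4,0): attacks (4,1) (5,0) (3,0) (2,0) (1,0) (0,0) [ray(0,1) blocked at (4,1)]
Union (6 distinct): (0,0) (1,0) (2,0) (3,0) (4,1) (5,0)

Answer: 6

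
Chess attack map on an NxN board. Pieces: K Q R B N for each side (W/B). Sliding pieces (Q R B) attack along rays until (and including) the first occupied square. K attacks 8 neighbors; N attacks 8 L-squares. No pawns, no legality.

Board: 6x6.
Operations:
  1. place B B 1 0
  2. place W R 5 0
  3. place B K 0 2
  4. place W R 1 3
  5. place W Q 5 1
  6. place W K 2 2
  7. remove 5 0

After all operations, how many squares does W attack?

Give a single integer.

Op 1: place BB@(1,0)
Op 2: place WR@(5,0)
Op 3: place BK@(0,2)
Op 4: place WR@(1,3)
Op 5: place WQ@(5,1)
Op 6: place WK@(2,2)
Op 7: remove (5,0)
Per-piece attacks for W:
  WR@(1,3): attacks (1,4) (1,5) (1,2) (1,1) (1,0) (2,3) (3,3) (4,3) (5,3) (0,3) [ray(0,-1) blocked at (1,0)]
  WK@(2,2): attacks (2,3) (2,1) (3,2) (1,2) (3,3) (3,1) (1,3) (1,1)
  WQ@(5,1): attacks (5,2) (5,3) (5,4) (5,5) (5,0) (4,1) (3,1) (2,1) (1,1) (0,1) (4,2) (3,3) (2,4) (1,5) (4,0)
Union (23 distinct): (0,1) (0,3) (1,0) (1,1) (1,2) (1,3) (1,4) (1,5) (2,1) (2,3) (2,4) (3,1) (3,2) (3,3) (4,0) (4,1) (4,2) (4,3) (5,0) (5,2) (5,3) (5,4) (5,5)

Answer: 23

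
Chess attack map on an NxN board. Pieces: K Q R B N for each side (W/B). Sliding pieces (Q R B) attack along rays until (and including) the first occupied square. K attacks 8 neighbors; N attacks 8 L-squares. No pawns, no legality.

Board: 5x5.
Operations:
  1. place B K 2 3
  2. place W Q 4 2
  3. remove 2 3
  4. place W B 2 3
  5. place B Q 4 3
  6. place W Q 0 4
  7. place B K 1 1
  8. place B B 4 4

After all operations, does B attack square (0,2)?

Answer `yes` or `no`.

Answer: yes

Derivation:
Op 1: place BK@(2,3)
Op 2: place WQ@(4,2)
Op 3: remove (2,3)
Op 4: place WB@(2,3)
Op 5: place BQ@(4,3)
Op 6: place WQ@(0,4)
Op 7: place BK@(1,1)
Op 8: place BB@(4,4)
Per-piece attacks for B:
  BK@(1,1): attacks (1,2) (1,0) (2,1) (0,1) (2,2) (2,0) (0,2) (0,0)
  BQ@(4,3): attacks (4,4) (4,2) (3,3) (2,3) (3,4) (3,2) (2,1) (1,0) [ray(0,1) blocked at (4,4); ray(0,-1) blocked at (4,2); ray(-1,0) blocked at (2,3)]
  BB@(4,4): attacks (3,3) (2,2) (1,1) [ray(-1,-1) blocked at (1,1)]
B attacks (0,2): yes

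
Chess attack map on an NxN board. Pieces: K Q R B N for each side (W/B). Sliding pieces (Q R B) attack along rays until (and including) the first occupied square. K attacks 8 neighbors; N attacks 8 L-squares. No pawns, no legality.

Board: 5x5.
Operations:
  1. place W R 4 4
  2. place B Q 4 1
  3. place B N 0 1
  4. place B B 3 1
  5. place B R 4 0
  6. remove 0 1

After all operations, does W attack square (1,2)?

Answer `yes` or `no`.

Answer: no

Derivation:
Op 1: place WR@(4,4)
Op 2: place BQ@(4,1)
Op 3: place BN@(0,1)
Op 4: place BB@(3,1)
Op 5: place BR@(4,0)
Op 6: remove (0,1)
Per-piece attacks for W:
  WR@(4,4): attacks (4,3) (4,2) (4,1) (3,4) (2,4) (1,4) (0,4) [ray(0,-1) blocked at (4,1)]
W attacks (1,2): no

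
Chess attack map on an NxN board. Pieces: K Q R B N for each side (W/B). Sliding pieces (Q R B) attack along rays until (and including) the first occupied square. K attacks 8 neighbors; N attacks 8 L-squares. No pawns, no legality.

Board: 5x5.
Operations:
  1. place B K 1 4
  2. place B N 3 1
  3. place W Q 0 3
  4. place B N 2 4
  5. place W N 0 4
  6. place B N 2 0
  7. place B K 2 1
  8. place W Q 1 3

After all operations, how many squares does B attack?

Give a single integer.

Answer: 16

Derivation:
Op 1: place BK@(1,4)
Op 2: place BN@(3,1)
Op 3: place WQ@(0,3)
Op 4: place BN@(2,4)
Op 5: place WN@(0,4)
Op 6: place BN@(2,0)
Op 7: place BK@(2,1)
Op 8: place WQ@(1,3)
Per-piece attacks for B:
  BK@(1,4): attacks (1,3) (2,4) (0,4) (2,3) (0,3)
  BN@(2,0): attacks (3,2) (4,1) (1,2) (0,1)
  BK@(2,1): attacks (2,2) (2,0) (3,1) (1,1) (3,2) (3,0) (1,2) (1,0)
  BN@(2,4): attacks (3,2) (4,3) (1,2) (0,3)
  BN@(3,1): attacks (4,3) (2,3) (1,2) (1,0)
Union (16 distinct): (0,1) (0,3) (0,4) (1,0) (1,1) (1,2) (1,3) (2,0) (2,2) (2,3) (2,4) (3,0) (3,1) (3,2) (4,1) (4,3)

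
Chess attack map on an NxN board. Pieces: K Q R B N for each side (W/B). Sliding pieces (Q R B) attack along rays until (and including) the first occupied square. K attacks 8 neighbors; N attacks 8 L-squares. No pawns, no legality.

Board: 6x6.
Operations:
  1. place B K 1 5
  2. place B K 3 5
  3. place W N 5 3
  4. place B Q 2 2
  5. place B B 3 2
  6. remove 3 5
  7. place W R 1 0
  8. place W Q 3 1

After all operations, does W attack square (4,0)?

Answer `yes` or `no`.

Op 1: place BK@(1,5)
Op 2: place BK@(3,5)
Op 3: place WN@(5,3)
Op 4: place BQ@(2,2)
Op 5: place BB@(3,2)
Op 6: remove (3,5)
Op 7: place WR@(1,0)
Op 8: place WQ@(3,1)
Per-piece attacks for W:
  WR@(1,0): attacks (1,1) (1,2) (1,3) (1,4) (1,5) (2,0) (3,0) (4,0) (5,0) (0,0) [ray(0,1) blocked at (1,5)]
  WQ@(3,1): attacks (3,2) (3,0) (4,1) (5,1) (2,1) (1,1) (0,1) (4,2) (5,3) (4,0) (2,2) (2,0) [ray(0,1) blocked at (3,2); ray(1,1) blocked at (5,3); ray(-1,1) blocked at (2,2)]
  WN@(5,3): attacks (4,5) (3,4) (4,1) (3,2)
W attacks (4,0): yes

Answer: yes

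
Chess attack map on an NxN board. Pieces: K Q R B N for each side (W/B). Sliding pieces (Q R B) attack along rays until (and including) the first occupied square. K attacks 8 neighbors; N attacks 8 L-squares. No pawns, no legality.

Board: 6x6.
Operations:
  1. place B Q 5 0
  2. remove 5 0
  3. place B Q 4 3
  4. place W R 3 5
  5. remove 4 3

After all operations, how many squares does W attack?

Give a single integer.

Op 1: place BQ@(5,0)
Op 2: remove (5,0)
Op 3: place BQ@(4,3)
Op 4: place WR@(3,5)
Op 5: remove (4,3)
Per-piece attacks for W:
  WR@(3,5): attacks (3,4) (3,3) (3,2) (3,1) (3,0) (4,5) (5,5) (2,5) (1,5) (0,5)
Union (10 distinct): (0,5) (1,5) (2,5) (3,0) (3,1) (3,2) (3,3) (3,4) (4,5) (5,5)

Answer: 10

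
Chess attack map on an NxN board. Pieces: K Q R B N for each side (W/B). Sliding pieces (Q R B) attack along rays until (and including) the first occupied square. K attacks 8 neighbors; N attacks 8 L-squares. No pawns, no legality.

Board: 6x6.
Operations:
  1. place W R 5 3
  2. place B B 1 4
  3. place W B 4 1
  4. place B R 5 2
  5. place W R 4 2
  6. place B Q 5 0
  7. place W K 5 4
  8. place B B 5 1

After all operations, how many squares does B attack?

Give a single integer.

Answer: 14

Derivation:
Op 1: place WR@(5,3)
Op 2: place BB@(1,4)
Op 3: place WB@(4,1)
Op 4: place BR@(5,2)
Op 5: place WR@(4,2)
Op 6: place BQ@(5,0)
Op 7: place WK@(5,4)
Op 8: place BB@(5,1)
Per-piece attacks for B:
  BB@(1,4): attacks (2,5) (2,3) (3,2) (4,1) (0,5) (0,3) [ray(1,-1) blocked at (4,1)]
  BQ@(5,0): attacks (5,1) (4,0) (3,0) (2,0) (1,0) (0,0) (4,1) [ray(0,1) blocked at (5,1); ray(-1,1) blocked at (4,1)]
  BB@(5,1): attacks (4,2) (4,0) [ray(-1,1) blocked at (4,2)]
  BR@(5,2): attacks (5,3) (5,1) (4,2) [ray(0,1) blocked at (5,3); ray(0,-1) blocked at (5,1); ray(-1,0) blocked at (4,2)]
Union (14 distinct): (0,0) (0,3) (0,5) (1,0) (2,0) (2,3) (2,5) (3,0) (3,2) (4,0) (4,1) (4,2) (5,1) (5,3)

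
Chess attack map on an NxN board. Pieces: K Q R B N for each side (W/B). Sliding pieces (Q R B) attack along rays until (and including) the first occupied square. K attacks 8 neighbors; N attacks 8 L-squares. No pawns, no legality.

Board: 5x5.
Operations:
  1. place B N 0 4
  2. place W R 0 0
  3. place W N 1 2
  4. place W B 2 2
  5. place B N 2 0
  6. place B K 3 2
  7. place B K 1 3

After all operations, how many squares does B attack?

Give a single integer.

Op 1: place BN@(0,4)
Op 2: place WR@(0,0)
Op 3: place WN@(1,2)
Op 4: place WB@(2,2)
Op 5: place BN@(2,0)
Op 6: place BK@(3,2)
Op 7: place BK@(1,3)
Per-piece attacks for B:
  BN@(0,4): attacks (1,2) (2,3)
  BK@(1,3): attacks (1,4) (1,2) (2,3) (0,3) (2,4) (2,2) (0,4) (0,2)
  BN@(2,0): attacks (3,2) (4,1) (1,2) (0,1)
  BK@(3,2): attacks (3,3) (3,1) (4,2) (2,2) (4,3) (4,1) (2,3) (2,1)
Union (16 distinct): (0,1) (0,2) (0,3) (0,4) (1,2) (1,4) (2,1) (2,2) (2,3) (2,4) (3,1) (3,2) (3,3) (4,1) (4,2) (4,3)

Answer: 16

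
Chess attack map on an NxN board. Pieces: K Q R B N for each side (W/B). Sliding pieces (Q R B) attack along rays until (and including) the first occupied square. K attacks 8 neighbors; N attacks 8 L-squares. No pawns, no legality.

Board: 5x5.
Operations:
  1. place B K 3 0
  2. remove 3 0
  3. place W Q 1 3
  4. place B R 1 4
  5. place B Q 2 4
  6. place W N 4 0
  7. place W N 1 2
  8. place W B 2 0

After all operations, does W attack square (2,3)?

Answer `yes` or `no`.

Answer: yes

Derivation:
Op 1: place BK@(3,0)
Op 2: remove (3,0)
Op 3: place WQ@(1,3)
Op 4: place BR@(1,4)
Op 5: place BQ@(2,4)
Op 6: place WN@(4,0)
Op 7: place WN@(1,2)
Op 8: place WB@(2,0)
Per-piece attacks for W:
  WN@(1,2): attacks (2,4) (3,3) (0,4) (2,0) (3,1) (0,0)
  WQ@(1,3): attacks (1,4) (1,2) (2,3) (3,3) (4,3) (0,3) (2,4) (2,2) (3,1) (4,0) (0,4) (0,2) [ray(0,1) blocked at (1,4); ray(0,-1) blocked at (1,2); ray(1,1) blocked at (2,4); ray(1,-1) blocked at (4,0)]
  WB@(2,0): attacks (3,1) (4,2) (1,1) (0,2)
  WN@(4,0): attacks (3,2) (2,1)
W attacks (2,3): yes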